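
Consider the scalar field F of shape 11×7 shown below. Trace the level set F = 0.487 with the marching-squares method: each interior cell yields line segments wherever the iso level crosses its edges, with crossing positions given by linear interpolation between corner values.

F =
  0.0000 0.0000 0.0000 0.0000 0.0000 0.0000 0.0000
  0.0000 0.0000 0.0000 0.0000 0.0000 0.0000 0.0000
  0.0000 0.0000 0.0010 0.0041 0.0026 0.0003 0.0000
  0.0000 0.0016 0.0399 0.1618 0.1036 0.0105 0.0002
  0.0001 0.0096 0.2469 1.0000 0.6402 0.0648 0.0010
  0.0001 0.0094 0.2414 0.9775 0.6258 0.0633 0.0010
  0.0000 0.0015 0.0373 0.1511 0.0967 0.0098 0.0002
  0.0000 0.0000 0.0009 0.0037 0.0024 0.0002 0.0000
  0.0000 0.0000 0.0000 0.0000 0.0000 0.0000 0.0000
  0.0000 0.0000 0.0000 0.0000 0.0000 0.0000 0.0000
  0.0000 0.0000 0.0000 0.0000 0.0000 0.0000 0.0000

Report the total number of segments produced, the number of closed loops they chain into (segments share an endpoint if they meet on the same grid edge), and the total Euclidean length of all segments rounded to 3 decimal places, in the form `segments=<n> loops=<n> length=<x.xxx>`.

cell (3,2): code 0100 → (3.388,3.000)–(4.000,2.319)
cell (3,3): code 1100 → (3.714,4.000)–(3.388,3.000)
cell (3,4): code 1000 → (4.000,4.266)–(3.714,4.000)
cell (4,2): code 0110 → (4.000,2.319)–(5.000,2.334)
cell (4,4): code 1001 → (5.000,4.247)–(4.000,4.266)
cell (5,2): code 0010 → (5.000,2.334)–(5.594,3.000)
cell (5,3): code 0011 → (5.594,3.000)–(5.262,4.000)
cell (5,4): code 0001 → (5.262,4.000)–(5.000,4.247)
total: 8 segments, chained into 1 closed loop(s), length Σ = 6.664319

segments=8 loops=1 length=6.664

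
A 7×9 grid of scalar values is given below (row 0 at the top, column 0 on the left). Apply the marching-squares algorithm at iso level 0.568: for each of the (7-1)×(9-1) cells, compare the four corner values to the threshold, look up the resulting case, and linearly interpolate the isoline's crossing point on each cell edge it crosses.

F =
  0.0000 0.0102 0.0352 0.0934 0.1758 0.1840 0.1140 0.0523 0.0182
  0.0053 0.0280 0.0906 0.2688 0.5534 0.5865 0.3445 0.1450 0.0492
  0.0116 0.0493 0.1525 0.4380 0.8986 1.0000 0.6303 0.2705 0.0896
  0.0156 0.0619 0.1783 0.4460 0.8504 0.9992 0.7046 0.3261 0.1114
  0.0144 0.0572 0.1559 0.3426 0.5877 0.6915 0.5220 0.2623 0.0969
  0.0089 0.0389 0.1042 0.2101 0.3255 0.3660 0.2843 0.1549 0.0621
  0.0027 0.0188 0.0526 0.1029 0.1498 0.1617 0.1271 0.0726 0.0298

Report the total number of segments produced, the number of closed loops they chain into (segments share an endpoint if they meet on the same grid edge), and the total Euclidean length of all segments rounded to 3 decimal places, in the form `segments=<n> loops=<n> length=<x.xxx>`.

segments=14 loops=1 length=10.149

cell (0,4): code 0100 → (0.954,5.000)–(1.000,4.441)
cell (0,5): code 1000 → (1.000,5.076)–(0.954,5.000)
cell (1,3): code 0100 → (1.042,4.000)–(2.000,3.282)
cell (1,4): code 1110 → (1.000,4.441)–(1.042,4.000)
cell (1,5): code 1101 → (1.782,6.000)–(1.000,5.076)
cell (1,6): code 1000 → (2.000,6.173)–(1.782,6.000)
cell (2,3): code 0110 → (2.000,3.282)–(3.000,3.302)
cell (2,6): code 1001 → (3.000,6.361)–(2.000,6.173)
cell (3,3): code 0110 → (3.000,3.302)–(4.000,3.920)
cell (3,5): code 1011 → (4.000,5.729)–(3.748,6.000)
cell (3,6): code 0001 → (3.748,6.000)–(3.000,6.361)
cell (4,3): code 0010 → (4.000,3.920)–(4.075,4.000)
cell (4,4): code 0011 → (4.075,4.000)–(4.379,5.000)
cell (4,5): code 0001 → (4.379,5.000)–(4.000,5.729)
total: 14 segments, chained into 1 closed loop(s), length Σ = 10.149316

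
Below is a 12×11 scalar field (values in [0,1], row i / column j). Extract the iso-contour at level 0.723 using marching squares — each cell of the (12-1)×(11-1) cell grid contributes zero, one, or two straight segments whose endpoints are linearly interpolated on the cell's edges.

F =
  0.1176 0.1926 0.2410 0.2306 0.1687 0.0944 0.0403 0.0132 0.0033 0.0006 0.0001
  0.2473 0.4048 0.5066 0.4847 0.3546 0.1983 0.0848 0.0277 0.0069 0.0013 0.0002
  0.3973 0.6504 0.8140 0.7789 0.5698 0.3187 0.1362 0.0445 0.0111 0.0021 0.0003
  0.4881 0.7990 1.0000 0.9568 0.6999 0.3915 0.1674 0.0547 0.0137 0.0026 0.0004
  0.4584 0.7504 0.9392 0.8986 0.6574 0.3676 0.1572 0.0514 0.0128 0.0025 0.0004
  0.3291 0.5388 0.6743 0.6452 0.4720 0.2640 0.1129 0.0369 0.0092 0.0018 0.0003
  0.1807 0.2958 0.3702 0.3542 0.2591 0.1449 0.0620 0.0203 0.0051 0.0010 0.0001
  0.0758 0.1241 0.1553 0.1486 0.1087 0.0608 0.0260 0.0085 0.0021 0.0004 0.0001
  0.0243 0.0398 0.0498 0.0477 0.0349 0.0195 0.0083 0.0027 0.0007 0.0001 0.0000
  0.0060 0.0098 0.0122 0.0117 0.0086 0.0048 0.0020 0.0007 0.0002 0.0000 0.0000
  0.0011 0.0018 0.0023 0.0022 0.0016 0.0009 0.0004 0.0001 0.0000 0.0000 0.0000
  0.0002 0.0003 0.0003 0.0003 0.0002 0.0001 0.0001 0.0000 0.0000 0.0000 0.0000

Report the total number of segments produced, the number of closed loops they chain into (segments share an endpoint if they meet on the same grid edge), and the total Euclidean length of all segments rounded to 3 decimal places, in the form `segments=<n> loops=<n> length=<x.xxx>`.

segments=12 loops=1 length=9.793

cell (1,1): code 0100 → (1.704,2.000)–(2.000,1.444)
cell (1,2): code 1100 → (1.810,3.000)–(1.704,2.000)
cell (1,3): code 1000 → (2.000,3.267)–(1.810,3.000)
cell (2,0): code 0100 → (2.489,1.000)–(3.000,0.756)
cell (2,1): code 1110 → (2.000,1.444)–(2.489,1.000)
cell (2,3): code 1001 → (3.000,3.910)–(2.000,3.267)
cell (3,0): code 0110 → (3.000,0.756)–(4.000,0.906)
cell (3,3): code 1001 → (4.000,3.728)–(3.000,3.910)
cell (4,0): code 0010 → (4.000,0.906)–(4.129,1.000)
cell (4,1): code 0011 → (4.129,1.000)–(4.816,2.000)
cell (4,2): code 0011 → (4.816,2.000)–(4.693,3.000)
cell (4,3): code 0001 → (4.693,3.000)–(4.000,3.728)
total: 12 segments, chained into 1 closed loop(s), length Σ = 9.792663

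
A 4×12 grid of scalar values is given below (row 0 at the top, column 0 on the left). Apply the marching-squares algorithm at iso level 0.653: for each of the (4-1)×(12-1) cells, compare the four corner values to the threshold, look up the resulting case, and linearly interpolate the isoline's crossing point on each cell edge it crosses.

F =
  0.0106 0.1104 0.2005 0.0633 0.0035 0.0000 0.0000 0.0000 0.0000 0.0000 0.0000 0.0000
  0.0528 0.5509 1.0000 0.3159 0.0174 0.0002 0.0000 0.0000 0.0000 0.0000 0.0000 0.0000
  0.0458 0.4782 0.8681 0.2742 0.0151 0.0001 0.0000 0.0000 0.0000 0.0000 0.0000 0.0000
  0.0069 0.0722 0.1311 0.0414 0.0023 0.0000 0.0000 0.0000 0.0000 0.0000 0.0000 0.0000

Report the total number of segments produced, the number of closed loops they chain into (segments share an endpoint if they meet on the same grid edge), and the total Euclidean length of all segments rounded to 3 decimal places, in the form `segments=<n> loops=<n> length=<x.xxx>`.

segments=6 loops=1 length=4.678

cell (0,1): code 0100 → (0.566,2.000)–(1.000,1.227)
cell (0,2): code 1000 → (1.000,2.507)–(0.566,2.000)
cell (1,1): code 0110 → (1.000,1.227)–(2.000,1.448)
cell (1,2): code 1001 → (2.000,2.362)–(1.000,2.507)
cell (2,1): code 0010 → (2.000,1.448)–(2.292,2.000)
cell (2,2): code 0001 → (2.292,2.000)–(2.000,2.362)
total: 6 segments, chained into 1 closed loop(s), length Σ = 4.677650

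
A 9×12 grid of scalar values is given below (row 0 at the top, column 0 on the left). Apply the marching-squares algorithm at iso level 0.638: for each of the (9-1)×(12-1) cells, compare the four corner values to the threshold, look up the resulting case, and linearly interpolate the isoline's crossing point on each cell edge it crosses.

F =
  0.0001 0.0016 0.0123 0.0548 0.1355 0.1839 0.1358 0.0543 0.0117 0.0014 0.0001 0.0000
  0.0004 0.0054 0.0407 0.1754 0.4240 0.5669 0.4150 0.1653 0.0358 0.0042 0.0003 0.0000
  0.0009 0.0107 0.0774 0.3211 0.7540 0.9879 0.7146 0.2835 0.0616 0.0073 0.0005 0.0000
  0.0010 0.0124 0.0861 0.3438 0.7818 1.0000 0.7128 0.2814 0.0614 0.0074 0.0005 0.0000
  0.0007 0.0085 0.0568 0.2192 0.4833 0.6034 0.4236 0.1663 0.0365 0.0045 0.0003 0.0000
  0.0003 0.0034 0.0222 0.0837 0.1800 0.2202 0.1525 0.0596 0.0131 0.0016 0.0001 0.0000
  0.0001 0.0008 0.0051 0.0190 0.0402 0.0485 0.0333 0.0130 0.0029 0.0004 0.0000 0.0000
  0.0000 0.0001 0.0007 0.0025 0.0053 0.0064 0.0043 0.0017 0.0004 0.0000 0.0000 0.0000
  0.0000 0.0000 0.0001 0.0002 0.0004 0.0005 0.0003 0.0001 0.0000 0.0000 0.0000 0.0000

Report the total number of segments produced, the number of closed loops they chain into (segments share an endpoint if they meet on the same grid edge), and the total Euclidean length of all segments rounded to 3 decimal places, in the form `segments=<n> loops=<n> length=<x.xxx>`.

cell (1,3): code 0100 → (1.648,4.000)–(2.000,3.732)
cell (1,4): code 1100 → (1.169,5.000)–(1.648,4.000)
cell (1,5): code 1100 → (1.744,6.000)–(1.169,5.000)
cell (1,6): code 1000 → (2.000,6.178)–(1.744,6.000)
cell (2,3): code 0110 → (2.000,3.732)–(3.000,3.672)
cell (2,6): code 1001 → (3.000,6.173)–(2.000,6.178)
cell (3,3): code 0010 → (3.000,3.672)–(3.482,4.000)
cell (3,4): code 0011 → (3.482,4.000)–(3.913,5.000)
cell (3,5): code 0011 → (3.913,5.000)–(3.259,6.000)
cell (3,6): code 0001 → (3.259,6.000)–(3.000,6.173)
total: 10 segments, chained into 1 closed loop(s), length Σ = 8.196223

segments=10 loops=1 length=8.196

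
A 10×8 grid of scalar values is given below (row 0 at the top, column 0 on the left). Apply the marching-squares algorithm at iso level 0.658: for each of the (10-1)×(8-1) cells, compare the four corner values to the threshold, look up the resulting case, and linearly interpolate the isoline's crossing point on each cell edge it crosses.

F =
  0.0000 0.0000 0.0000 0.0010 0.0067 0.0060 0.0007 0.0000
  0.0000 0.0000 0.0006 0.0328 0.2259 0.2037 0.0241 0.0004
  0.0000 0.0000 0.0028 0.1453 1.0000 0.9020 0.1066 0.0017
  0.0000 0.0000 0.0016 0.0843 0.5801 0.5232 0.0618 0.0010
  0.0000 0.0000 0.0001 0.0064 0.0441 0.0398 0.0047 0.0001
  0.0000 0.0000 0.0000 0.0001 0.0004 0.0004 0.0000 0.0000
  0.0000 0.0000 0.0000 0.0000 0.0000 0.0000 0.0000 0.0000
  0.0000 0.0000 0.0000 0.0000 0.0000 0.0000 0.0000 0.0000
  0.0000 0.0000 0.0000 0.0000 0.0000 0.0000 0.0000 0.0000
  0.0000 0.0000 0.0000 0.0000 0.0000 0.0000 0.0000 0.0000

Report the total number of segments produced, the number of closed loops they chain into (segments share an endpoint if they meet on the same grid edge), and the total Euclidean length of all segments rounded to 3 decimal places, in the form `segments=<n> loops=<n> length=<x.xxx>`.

cell (1,3): code 0100 → (1.558,4.000)–(2.000,3.600)
cell (1,4): code 1100 → (1.651,5.000)–(1.558,4.000)
cell (1,5): code 1000 → (2.000,5.307)–(1.651,5.000)
cell (2,3): code 0010 → (2.000,3.600)–(2.814,4.000)
cell (2,4): code 0011 → (2.814,4.000)–(2.644,5.000)
cell (2,5): code 0001 → (2.644,5.000)–(2.000,5.307)
total: 6 segments, chained into 1 closed loop(s), length Σ = 4.700626

segments=6 loops=1 length=4.701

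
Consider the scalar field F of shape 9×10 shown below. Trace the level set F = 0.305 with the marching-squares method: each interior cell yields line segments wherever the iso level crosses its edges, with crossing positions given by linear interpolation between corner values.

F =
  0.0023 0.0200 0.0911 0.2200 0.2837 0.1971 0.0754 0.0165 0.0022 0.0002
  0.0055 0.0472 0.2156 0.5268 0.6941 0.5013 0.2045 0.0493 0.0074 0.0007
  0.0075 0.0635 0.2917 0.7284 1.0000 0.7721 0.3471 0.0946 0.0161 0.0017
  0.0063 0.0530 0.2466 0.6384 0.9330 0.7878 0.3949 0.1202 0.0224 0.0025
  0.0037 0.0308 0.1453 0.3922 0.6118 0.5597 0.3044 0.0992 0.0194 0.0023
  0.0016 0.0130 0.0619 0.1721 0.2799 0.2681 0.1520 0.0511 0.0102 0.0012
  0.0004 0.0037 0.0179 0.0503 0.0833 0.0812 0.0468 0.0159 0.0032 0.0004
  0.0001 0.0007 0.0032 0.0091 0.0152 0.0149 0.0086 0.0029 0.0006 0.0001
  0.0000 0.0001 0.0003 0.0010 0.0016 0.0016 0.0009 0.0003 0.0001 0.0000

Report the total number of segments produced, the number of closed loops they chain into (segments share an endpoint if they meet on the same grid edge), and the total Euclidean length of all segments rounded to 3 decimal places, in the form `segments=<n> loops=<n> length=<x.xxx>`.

segments=16 loops=1 length=14.341

cell (0,2): code 0100 → (0.277,3.000)–(1.000,2.287)
cell (0,3): code 1100 → (0.052,4.000)–(0.277,3.000)
cell (0,4): code 1100 → (0.355,5.000)–(0.052,4.000)
cell (0,5): code 1000 → (1.000,5.661)–(0.355,5.000)
cell (1,2): code 0110 → (1.000,2.287)–(2.000,2.030)
cell (1,5): code 1101 → (1.705,6.000)–(1.000,5.661)
cell (1,6): code 1000 → (2.000,6.167)–(1.705,6.000)
cell (2,2): code 0110 → (2.000,2.030)–(3.000,2.149)
cell (2,6): code 1001 → (3.000,6.327)–(2.000,6.167)
cell (3,2): code 0110 → (3.000,2.149)–(4.000,2.647)
cell (3,5): code 1011 → (4.000,5.998)–(3.993,6.000)
cell (3,6): code 0001 → (3.993,6.000)–(3.000,6.327)
cell (4,2): code 0010 → (4.000,2.647)–(4.396,3.000)
cell (4,3): code 0011 → (4.396,3.000)–(4.924,4.000)
cell (4,4): code 0011 → (4.924,4.000)–(4.873,5.000)
cell (4,5): code 0001 → (4.873,5.000)–(4.000,5.998)
total: 16 segments, chained into 1 closed loop(s), length Σ = 14.341239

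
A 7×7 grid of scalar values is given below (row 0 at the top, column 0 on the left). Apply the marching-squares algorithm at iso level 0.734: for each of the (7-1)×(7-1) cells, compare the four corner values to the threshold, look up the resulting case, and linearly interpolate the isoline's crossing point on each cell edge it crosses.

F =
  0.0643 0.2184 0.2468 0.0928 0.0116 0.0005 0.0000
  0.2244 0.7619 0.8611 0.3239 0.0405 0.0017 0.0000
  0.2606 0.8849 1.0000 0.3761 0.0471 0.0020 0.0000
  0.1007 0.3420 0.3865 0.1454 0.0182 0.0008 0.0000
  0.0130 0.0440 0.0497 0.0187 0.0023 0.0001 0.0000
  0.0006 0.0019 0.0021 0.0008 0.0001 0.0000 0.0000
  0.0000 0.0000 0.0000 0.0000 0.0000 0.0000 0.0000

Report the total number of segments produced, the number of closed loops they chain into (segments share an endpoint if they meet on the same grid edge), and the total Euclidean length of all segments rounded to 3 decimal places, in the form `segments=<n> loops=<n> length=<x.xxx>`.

cell (0,0): code 0100 → (0.949,1.000)–(1.000,0.948)
cell (0,1): code 1100 → (0.793,2.000)–(0.949,1.000)
cell (0,2): code 1000 → (1.000,2.237)–(0.793,2.000)
cell (1,0): code 0110 → (1.000,0.948)–(2.000,0.758)
cell (1,2): code 1001 → (2.000,2.426)–(1.000,2.237)
cell (2,0): code 0010 → (2.000,0.758)–(2.278,1.000)
cell (2,1): code 0011 → (2.278,1.000)–(2.434,2.000)
cell (2,2): code 0001 → (2.434,2.000)–(2.000,2.426)
total: 8 segments, chained into 1 closed loop(s), length Σ = 5.423502

segments=8 loops=1 length=5.424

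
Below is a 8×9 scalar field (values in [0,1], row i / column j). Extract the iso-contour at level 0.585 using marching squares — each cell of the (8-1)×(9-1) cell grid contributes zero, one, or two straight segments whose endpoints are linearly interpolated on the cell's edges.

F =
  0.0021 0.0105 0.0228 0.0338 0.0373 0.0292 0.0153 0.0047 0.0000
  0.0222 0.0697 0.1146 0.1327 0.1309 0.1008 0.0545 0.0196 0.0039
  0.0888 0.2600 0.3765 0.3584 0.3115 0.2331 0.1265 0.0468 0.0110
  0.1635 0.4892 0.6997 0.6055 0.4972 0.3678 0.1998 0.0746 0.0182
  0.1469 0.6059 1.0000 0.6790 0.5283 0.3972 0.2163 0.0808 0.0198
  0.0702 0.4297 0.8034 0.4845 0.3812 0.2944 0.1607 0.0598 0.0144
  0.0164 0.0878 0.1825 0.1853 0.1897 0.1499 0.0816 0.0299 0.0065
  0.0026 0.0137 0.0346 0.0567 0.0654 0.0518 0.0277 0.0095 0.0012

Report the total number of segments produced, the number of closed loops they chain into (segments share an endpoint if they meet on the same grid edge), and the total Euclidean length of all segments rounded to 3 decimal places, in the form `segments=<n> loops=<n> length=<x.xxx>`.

cell (2,1): code 0100 → (2.645,2.000)–(3.000,1.455)
cell (2,2): code 1100 → (2.917,3.000)–(2.645,2.000)
cell (2,3): code 1000 → (3.000,3.189)–(2.917,3.000)
cell (3,0): code 0100 → (3.821,1.000)–(4.000,0.954)
cell (3,1): code 1110 → (3.000,1.455)–(3.821,1.000)
cell (3,3): code 1001 → (4.000,3.624)–(3.000,3.189)
cell (4,0): code 0010 → (4.000,0.954)–(4.119,1.000)
cell (4,1): code 0111 → (4.119,1.000)–(5.000,1.416)
cell (4,2): code 1011 → (5.000,2.685)–(4.483,3.000)
cell (4,3): code 0001 → (4.483,3.000)–(4.000,3.624)
cell (5,1): code 0010 → (5.000,1.416)–(5.352,2.000)
cell (5,2): code 0001 → (5.352,2.000)–(5.000,2.685)
total: 12 segments, chained into 1 closed loop(s), length Σ = 8.054797

segments=12 loops=1 length=8.055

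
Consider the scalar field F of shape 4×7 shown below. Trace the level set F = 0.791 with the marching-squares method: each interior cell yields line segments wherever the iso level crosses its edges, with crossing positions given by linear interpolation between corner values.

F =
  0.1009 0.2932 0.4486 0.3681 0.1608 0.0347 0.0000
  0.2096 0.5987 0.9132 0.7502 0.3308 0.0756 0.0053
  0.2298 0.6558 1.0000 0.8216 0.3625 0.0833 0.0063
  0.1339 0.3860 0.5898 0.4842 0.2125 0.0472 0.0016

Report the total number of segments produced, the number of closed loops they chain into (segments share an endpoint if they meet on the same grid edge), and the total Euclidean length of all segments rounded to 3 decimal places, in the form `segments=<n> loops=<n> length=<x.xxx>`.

segments=8 loops=1 length=5.334

cell (0,1): code 0100 → (0.737,2.000)–(1.000,1.611)
cell (0,2): code 1000 → (1.000,2.750)–(0.737,2.000)
cell (1,1): code 0110 → (1.000,1.611)–(2.000,1.393)
cell (1,2): code 1101 → (1.571,3.000)–(1.000,2.750)
cell (1,3): code 1000 → (2.000,3.067)–(1.571,3.000)
cell (2,1): code 0010 → (2.000,1.393)–(2.510,2.000)
cell (2,2): code 0011 → (2.510,2.000)–(2.091,3.000)
cell (2,3): code 0001 → (2.091,3.000)–(2.000,3.067)
total: 8 segments, chained into 1 closed loop(s), length Σ = 5.334258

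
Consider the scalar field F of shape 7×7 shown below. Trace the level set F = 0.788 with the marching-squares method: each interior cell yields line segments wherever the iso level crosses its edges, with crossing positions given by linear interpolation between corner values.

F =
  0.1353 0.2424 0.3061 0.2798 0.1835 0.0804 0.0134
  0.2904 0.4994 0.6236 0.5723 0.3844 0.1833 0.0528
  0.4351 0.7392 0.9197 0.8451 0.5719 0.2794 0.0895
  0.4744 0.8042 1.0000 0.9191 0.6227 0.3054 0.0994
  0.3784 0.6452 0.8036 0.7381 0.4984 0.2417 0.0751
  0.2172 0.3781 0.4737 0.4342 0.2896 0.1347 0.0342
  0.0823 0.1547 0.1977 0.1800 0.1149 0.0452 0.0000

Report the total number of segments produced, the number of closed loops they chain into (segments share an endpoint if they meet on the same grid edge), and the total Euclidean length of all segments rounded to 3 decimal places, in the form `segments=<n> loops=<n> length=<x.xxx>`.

segments=12 loops=1 length=7.653

cell (1,1): code 0100 → (1.555,2.000)–(2.000,1.270)
cell (1,2): code 1100 → (1.791,3.000)–(1.555,2.000)
cell (1,3): code 1000 → (2.000,3.209)–(1.791,3.000)
cell (2,0): code 0100 → (2.751,1.000)–(3.000,0.951)
cell (2,1): code 1110 → (2.000,1.270)–(2.751,1.000)
cell (2,3): code 1001 → (3.000,3.442)–(2.000,3.209)
cell (3,0): code 0010 → (3.000,0.951)–(3.102,1.000)
cell (3,1): code 0111 → (3.102,1.000)–(4.000,1.902)
cell (3,2): code 1011 → (4.000,2.238)–(3.724,3.000)
cell (3,3): code 0001 → (3.724,3.000)–(3.000,3.442)
cell (4,1): code 0010 → (4.000,1.902)–(4.047,2.000)
cell (4,2): code 0001 → (4.047,2.000)–(4.000,2.238)
total: 12 segments, chained into 1 closed loop(s), length Σ = 7.653079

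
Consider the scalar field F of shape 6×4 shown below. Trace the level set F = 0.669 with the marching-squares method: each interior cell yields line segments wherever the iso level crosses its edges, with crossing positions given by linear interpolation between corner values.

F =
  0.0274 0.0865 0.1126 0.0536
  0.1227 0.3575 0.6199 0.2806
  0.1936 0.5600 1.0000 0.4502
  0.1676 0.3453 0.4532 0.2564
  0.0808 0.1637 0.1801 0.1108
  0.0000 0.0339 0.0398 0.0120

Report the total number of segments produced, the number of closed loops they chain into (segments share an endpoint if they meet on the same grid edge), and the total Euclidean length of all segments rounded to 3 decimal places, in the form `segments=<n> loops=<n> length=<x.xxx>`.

cell (1,1): code 0100 → (1.129,2.000)–(2.000,1.248)
cell (1,2): code 1000 → (2.000,2.602)–(1.129,2.000)
cell (2,1): code 0010 → (2.000,1.248)–(2.605,2.000)
cell (2,2): code 0001 → (2.605,2.000)–(2.000,2.602)
total: 4 segments, chained into 1 closed loop(s), length Σ = 4.028761

segments=4 loops=1 length=4.029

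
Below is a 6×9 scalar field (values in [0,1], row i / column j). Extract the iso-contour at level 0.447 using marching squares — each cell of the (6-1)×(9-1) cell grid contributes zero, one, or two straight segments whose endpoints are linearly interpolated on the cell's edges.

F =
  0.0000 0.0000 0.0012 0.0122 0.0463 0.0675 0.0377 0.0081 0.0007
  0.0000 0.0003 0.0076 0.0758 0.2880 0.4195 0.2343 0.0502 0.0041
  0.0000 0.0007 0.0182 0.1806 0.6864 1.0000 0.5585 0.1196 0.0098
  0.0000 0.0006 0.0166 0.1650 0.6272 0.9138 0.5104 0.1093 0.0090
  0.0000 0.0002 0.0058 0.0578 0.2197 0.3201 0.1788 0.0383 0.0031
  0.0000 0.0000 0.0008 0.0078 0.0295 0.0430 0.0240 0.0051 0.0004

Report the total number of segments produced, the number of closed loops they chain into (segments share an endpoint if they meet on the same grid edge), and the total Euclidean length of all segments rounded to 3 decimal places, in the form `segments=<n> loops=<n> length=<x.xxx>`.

cell (1,3): code 0100 → (1.399,4.000)–(2.000,3.527)
cell (1,4): code 1100 → (1.047,5.000)–(1.399,4.000)
cell (1,5): code 1100 → (1.656,6.000)–(1.047,5.000)
cell (1,6): code 1000 → (2.000,6.254)–(1.656,6.000)
cell (2,3): code 0110 → (2.000,3.527)–(3.000,3.610)
cell (2,6): code 1001 → (3.000,6.158)–(2.000,6.254)
cell (3,3): code 0010 → (3.000,3.610)–(3.442,4.000)
cell (3,4): code 0011 → (3.442,4.000)–(3.786,5.000)
cell (3,5): code 0011 → (3.786,5.000)–(3.191,6.000)
cell (3,6): code 0001 → (3.191,6.000)–(3.000,6.158)
total: 10 segments, chained into 1 closed loop(s), length Σ = 8.490107

segments=10 loops=1 length=8.490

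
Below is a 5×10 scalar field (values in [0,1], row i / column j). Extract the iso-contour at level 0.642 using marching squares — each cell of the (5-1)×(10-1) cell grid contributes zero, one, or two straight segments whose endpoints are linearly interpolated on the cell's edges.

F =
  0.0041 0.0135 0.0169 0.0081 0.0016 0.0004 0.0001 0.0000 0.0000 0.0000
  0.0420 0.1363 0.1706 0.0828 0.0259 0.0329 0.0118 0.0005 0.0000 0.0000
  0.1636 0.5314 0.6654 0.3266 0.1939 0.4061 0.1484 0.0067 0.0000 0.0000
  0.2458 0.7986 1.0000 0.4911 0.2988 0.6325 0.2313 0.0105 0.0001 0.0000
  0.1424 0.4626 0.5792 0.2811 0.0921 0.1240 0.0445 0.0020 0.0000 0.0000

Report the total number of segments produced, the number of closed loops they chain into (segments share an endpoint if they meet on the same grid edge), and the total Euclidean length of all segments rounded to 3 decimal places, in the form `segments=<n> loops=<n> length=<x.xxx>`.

segments=8 loops=1 length=5.744

cell (1,1): code 0100 → (1.953,2.000)–(2.000,1.825)
cell (1,2): code 1000 → (2.000,2.069)–(1.953,2.000)
cell (2,0): code 0100 → (2.414,1.000)–(3.000,0.717)
cell (2,1): code 1110 → (2.000,1.825)–(2.414,1.000)
cell (2,2): code 1001 → (3.000,2.703)–(2.000,2.069)
cell (3,0): code 0010 → (3.000,0.717)–(3.466,1.000)
cell (3,1): code 0011 → (3.466,1.000)–(3.851,2.000)
cell (3,2): code 0001 → (3.851,2.000)–(3.000,2.703)
total: 8 segments, chained into 1 closed loop(s), length Σ = 5.743974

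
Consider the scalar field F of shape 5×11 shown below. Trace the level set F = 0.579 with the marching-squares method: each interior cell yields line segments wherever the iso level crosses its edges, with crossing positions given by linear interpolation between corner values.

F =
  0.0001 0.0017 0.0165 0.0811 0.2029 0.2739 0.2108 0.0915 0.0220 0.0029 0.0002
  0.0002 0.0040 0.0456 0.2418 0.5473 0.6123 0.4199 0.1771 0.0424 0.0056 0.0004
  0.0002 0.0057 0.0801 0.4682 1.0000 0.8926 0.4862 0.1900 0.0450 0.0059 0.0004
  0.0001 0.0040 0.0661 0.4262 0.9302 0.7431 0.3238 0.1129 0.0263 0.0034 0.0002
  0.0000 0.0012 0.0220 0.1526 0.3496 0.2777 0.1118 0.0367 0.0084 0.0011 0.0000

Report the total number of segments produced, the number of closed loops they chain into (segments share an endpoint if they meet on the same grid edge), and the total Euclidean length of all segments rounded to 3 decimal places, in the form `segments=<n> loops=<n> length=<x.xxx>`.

segments=10 loops=1 length=8.155

cell (0,4): code 0100 → (0.902,5.000)–(1.000,4.488)
cell (0,5): code 1000 → (1.000,5.173)–(0.902,5.000)
cell (1,3): code 0100 → (1.070,4.000)–(2.000,3.208)
cell (1,4): code 1110 → (1.000,4.488)–(1.070,4.000)
cell (1,5): code 1001 → (2.000,5.772)–(1.000,5.173)
cell (2,3): code 0110 → (2.000,3.208)–(3.000,3.303)
cell (2,5): code 1001 → (3.000,5.391)–(2.000,5.772)
cell (3,3): code 0010 → (3.000,3.303)–(3.605,4.000)
cell (3,4): code 0011 → (3.605,4.000)–(3.353,5.000)
cell (3,5): code 0001 → (3.353,5.000)–(3.000,5.391)
total: 10 segments, chained into 1 closed loop(s), length Σ = 8.155430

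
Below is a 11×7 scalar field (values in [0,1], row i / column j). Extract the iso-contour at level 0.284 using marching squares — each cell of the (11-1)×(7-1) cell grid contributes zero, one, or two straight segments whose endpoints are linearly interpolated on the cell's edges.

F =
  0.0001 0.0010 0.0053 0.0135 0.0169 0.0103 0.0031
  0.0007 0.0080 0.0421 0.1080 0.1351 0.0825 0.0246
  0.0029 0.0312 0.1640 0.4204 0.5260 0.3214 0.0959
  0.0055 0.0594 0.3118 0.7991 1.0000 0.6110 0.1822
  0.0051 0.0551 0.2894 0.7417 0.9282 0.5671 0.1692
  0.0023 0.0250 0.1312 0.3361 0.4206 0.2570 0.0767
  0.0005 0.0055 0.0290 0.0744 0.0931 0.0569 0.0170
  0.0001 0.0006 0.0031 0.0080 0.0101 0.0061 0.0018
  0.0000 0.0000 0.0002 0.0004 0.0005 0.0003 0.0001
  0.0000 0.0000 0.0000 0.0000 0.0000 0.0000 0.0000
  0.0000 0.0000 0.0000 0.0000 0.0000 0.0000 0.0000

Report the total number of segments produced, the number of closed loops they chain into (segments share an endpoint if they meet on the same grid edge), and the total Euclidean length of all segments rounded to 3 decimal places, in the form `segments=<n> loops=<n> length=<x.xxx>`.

cell (1,2): code 0100 → (1.563,3.000)–(2.000,2.468)
cell (1,3): code 1100 → (1.381,4.000)–(1.563,3.000)
cell (1,4): code 1100 → (1.843,5.000)–(1.381,4.000)
cell (1,5): code 1000 → (2.000,5.166)–(1.843,5.000)
cell (2,1): code 0100 → (2.812,2.000)–(3.000,1.890)
cell (2,2): code 1110 → (2.000,2.468)–(2.812,2.000)
cell (2,5): code 1001 → (3.000,5.763)–(2.000,5.166)
cell (3,1): code 0110 → (3.000,1.890)–(4.000,1.977)
cell (3,5): code 1001 → (4.000,5.711)–(3.000,5.763)
cell (4,1): code 0010 → (4.000,1.977)–(4.034,2.000)
cell (4,2): code 0111 → (4.034,2.000)–(5.000,2.746)
cell (4,4): code 1011 → (5.000,4.835)–(4.913,5.000)
cell (4,5): code 0001 → (4.913,5.000)–(4.000,5.711)
cell (5,2): code 0010 → (5.000,2.746)–(5.199,3.000)
cell (5,3): code 0011 → (5.199,3.000)–(5.417,4.000)
cell (5,4): code 0001 → (5.417,4.000)–(5.000,4.835)
total: 16 segments, chained into 1 closed loop(s), length Σ = 12.244540

segments=16 loops=1 length=12.245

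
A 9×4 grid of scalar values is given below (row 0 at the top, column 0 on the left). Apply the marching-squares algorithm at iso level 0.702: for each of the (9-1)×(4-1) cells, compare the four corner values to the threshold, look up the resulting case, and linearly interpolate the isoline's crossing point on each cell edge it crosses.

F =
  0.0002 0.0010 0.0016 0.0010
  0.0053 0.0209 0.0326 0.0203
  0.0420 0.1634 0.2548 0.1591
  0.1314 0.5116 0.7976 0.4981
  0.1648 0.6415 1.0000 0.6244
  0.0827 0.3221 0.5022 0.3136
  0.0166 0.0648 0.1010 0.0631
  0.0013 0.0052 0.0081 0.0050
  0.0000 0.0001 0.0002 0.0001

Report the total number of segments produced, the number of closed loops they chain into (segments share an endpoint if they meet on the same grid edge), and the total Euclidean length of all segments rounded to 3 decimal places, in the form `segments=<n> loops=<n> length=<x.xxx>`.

cell (2,1): code 0100 → (2.824,2.000)–(3.000,1.666)
cell (2,2): code 1000 → (3.000,2.319)–(2.824,2.000)
cell (3,1): code 0110 → (3.000,1.666)–(4.000,1.169)
cell (3,2): code 1001 → (4.000,2.793)–(3.000,2.319)
cell (4,1): code 0010 → (4.000,1.169)–(4.599,2.000)
cell (4,2): code 0001 → (4.599,2.000)–(4.000,2.793)
total: 6 segments, chained into 1 closed loop(s), length Σ = 4.984080

segments=6 loops=1 length=4.984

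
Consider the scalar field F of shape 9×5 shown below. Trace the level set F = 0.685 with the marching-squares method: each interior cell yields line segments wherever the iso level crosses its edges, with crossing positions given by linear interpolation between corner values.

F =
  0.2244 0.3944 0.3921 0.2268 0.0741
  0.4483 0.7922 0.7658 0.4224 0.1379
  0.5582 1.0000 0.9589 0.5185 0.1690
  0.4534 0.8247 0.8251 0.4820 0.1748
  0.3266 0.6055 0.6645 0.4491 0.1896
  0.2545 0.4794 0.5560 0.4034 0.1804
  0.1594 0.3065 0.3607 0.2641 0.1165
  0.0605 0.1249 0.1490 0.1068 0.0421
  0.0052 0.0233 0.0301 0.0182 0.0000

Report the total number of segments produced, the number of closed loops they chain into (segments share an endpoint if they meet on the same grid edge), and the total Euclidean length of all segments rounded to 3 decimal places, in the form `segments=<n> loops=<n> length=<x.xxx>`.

segments=10 loops=1 length=8.691

cell (0,0): code 0100 → (0.731,1.000)–(1.000,0.688)
cell (0,1): code 1100 → (0.784,2.000)–(0.731,1.000)
cell (0,2): code 1000 → (1.000,2.235)–(0.784,2.000)
cell (1,0): code 0110 → (1.000,0.688)–(2.000,0.287)
cell (1,2): code 1001 → (2.000,2.622)–(1.000,2.235)
cell (2,0): code 0110 → (2.000,0.287)–(3.000,0.624)
cell (2,2): code 1001 → (3.000,2.408)–(2.000,2.622)
cell (3,0): code 0010 → (3.000,0.624)–(3.637,1.000)
cell (3,1): code 0011 → (3.637,1.000)–(3.872,2.000)
cell (3,2): code 0001 → (3.872,2.000)–(3.000,2.408)
total: 10 segments, chained into 1 closed loop(s), length Σ = 8.690940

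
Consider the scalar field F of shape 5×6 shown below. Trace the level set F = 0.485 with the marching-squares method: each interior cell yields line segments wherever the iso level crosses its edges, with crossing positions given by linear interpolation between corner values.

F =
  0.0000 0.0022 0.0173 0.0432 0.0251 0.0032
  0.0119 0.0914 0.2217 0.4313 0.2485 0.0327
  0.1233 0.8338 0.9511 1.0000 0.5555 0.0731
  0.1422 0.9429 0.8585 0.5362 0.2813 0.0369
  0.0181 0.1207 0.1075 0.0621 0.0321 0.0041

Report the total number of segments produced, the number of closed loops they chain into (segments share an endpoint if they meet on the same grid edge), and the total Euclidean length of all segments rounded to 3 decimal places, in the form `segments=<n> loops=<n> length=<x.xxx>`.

segments=12 loops=1 length=9.699

cell (1,0): code 0100 → (1.530,1.000)–(2.000,0.509)
cell (1,1): code 1100 → (1.361,2.000)–(1.530,1.000)
cell (1,2): code 1100 → (1.094,3.000)–(1.361,2.000)
cell (1,3): code 1100 → (1.770,4.000)–(1.094,3.000)
cell (1,4): code 1000 → (2.000,4.146)–(1.770,4.000)
cell (2,0): code 0110 → (2.000,0.509)–(3.000,0.428)
cell (2,3): code 1011 → (3.000,3.201)–(2.257,4.000)
cell (2,4): code 0001 → (2.257,4.000)–(2.000,4.146)
cell (3,0): code 0010 → (3.000,0.428)–(3.557,1.000)
cell (3,1): code 0011 → (3.557,1.000)–(3.497,2.000)
cell (3,2): code 0011 → (3.497,2.000)–(3.108,3.000)
cell (3,3): code 0001 → (3.108,3.000)–(3.000,3.201)
total: 12 segments, chained into 1 closed loop(s), length Σ = 9.699174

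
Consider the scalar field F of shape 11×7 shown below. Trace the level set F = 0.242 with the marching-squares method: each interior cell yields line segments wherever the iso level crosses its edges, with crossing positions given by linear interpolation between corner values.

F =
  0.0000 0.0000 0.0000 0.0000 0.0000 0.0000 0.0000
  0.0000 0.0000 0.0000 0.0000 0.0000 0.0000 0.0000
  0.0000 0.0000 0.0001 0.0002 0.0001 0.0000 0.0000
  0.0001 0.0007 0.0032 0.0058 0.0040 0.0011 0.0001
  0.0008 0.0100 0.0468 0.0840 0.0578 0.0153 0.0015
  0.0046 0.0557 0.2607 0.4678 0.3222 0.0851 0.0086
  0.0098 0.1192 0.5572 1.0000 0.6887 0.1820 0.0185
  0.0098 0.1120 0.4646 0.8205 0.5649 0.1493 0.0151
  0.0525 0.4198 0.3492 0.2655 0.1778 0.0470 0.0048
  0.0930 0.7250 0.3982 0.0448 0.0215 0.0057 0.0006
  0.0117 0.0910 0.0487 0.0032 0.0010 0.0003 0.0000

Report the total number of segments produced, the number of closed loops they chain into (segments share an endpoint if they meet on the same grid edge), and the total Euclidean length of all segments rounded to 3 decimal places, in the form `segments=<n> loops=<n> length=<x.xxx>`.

segments=18 loops=1 length=15.409

cell (4,1): code 0100 → (4.913,2.000)–(5.000,1.909)
cell (4,2): code 1100 → (4.412,3.000)–(4.913,2.000)
cell (4,3): code 1100 → (4.697,4.000)–(4.412,3.000)
cell (4,4): code 1000 → (5.000,4.338)–(4.697,4.000)
cell (5,1): code 0110 → (5.000,1.909)–(6.000,1.280)
cell (5,4): code 1001 → (6.000,4.882)–(5.000,4.338)
cell (6,1): code 0110 → (6.000,1.280)–(7.000,1.369)
cell (6,4): code 1001 → (7.000,4.777)–(6.000,4.882)
cell (7,0): code 0100 → (7.422,1.000)–(8.000,0.516)
cell (7,1): code 1110 → (7.000,1.369)–(7.422,1.000)
cell (7,3): code 1011 → (8.000,3.268)–(7.834,4.000)
cell (7,4): code 0001 → (7.834,4.000)–(7.000,4.777)
cell (8,0): code 0110 → (8.000,0.516)–(9.000,0.236)
cell (8,2): code 1011 → (9.000,2.442)–(8.106,3.000)
cell (8,3): code 0001 → (8.106,3.000)–(8.000,3.268)
cell (9,0): code 0010 → (9.000,0.236)–(9.762,1.000)
cell (9,1): code 0011 → (9.762,1.000)–(9.447,2.000)
cell (9,2): code 0001 → (9.447,2.000)–(9.000,2.442)
total: 18 segments, chained into 1 closed loop(s), length Σ = 15.408628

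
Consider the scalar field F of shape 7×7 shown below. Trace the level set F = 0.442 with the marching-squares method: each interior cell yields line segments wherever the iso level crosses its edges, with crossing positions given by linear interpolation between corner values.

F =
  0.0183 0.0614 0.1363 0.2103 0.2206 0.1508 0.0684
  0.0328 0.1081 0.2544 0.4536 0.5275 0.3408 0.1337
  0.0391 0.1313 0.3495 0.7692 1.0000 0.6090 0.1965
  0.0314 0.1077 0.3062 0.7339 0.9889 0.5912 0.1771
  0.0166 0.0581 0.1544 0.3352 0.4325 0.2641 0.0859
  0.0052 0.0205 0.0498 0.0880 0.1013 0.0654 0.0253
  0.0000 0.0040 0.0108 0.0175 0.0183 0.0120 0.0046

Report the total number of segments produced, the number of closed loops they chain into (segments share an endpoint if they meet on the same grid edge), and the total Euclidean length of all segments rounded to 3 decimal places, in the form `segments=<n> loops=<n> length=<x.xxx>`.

cell (0,2): code 0100 → (0.952,3.000)–(1.000,2.942)
cell (0,3): code 1100 → (0.721,4.000)–(0.952,3.000)
cell (0,4): code 1000 → (1.000,4.458)–(0.721,4.000)
cell (1,2): code 0110 → (1.000,2.942)–(2.000,2.220)
cell (1,4): code 1101 → (1.377,5.000)–(1.000,4.458)
cell (1,5): code 1000 → (2.000,5.405)–(1.377,5.000)
cell (2,2): code 0110 → (2.000,2.220)–(3.000,2.318)
cell (2,5): code 1001 → (3.000,5.360)–(2.000,5.405)
cell (3,2): code 0010 → (3.000,2.318)–(3.732,3.000)
cell (3,3): code 0011 → (3.732,3.000)–(3.983,4.000)
cell (3,4): code 0011 → (3.983,4.000)–(3.456,5.000)
cell (3,5): code 0001 → (3.456,5.000)–(3.000,5.360)
total: 12 segments, chained into 1 closed loop(s), length Σ = 10.022913

segments=12 loops=1 length=10.023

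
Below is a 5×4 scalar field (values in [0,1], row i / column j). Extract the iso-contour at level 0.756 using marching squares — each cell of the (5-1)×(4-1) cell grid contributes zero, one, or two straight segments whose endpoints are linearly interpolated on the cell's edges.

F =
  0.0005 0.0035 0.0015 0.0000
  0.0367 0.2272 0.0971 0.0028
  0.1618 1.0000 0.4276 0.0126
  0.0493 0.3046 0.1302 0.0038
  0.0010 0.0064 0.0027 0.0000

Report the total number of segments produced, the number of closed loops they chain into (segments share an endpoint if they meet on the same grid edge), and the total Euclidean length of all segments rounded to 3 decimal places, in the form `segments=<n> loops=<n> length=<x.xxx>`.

cell (1,0): code 0100 → (1.684,1.000)–(2.000,0.709)
cell (1,1): code 1000 → (2.000,1.426)–(1.684,1.000)
cell (2,0): code 0010 → (2.000,0.709)–(2.351,1.000)
cell (2,1): code 0001 → (2.351,1.000)–(2.000,1.426)
total: 4 segments, chained into 1 closed loop(s), length Σ = 1.967941

segments=4 loops=1 length=1.968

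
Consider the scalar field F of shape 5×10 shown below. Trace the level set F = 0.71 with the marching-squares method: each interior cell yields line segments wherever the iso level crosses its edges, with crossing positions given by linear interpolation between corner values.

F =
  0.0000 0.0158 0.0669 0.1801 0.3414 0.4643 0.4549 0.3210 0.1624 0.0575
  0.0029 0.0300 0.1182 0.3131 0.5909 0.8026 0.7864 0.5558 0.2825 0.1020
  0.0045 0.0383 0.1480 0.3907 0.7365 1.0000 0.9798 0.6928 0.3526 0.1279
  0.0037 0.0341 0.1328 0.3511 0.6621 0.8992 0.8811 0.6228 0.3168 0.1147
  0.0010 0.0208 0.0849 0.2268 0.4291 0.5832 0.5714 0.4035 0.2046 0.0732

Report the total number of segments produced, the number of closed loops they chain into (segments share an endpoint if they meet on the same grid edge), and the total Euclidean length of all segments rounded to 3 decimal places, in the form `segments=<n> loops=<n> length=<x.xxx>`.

segments=12 loops=1 length=9.220

cell (0,4): code 0100 → (0.726,5.000)–(1.000,4.563)
cell (0,5): code 1100 → (0.770,6.000)–(0.726,5.000)
cell (0,6): code 1000 → (1.000,6.331)–(0.770,6.000)
cell (1,3): code 0100 → (1.818,4.000)–(2.000,3.923)
cell (1,4): code 1110 → (1.000,4.563)–(1.818,4.000)
cell (1,6): code 1001 → (2.000,6.940)–(1.000,6.331)
cell (2,3): code 0010 → (2.000,3.923)–(2.356,4.000)
cell (2,4): code 0111 → (2.356,4.000)–(3.000,4.202)
cell (2,6): code 1001 → (3.000,6.662)–(2.000,6.940)
cell (3,4): code 0010 → (3.000,4.202)–(3.599,5.000)
cell (3,5): code 0011 → (3.599,5.000)–(3.552,6.000)
cell (3,6): code 0001 → (3.552,6.000)–(3.000,6.662)
total: 12 segments, chained into 1 closed loop(s), length Σ = 9.219689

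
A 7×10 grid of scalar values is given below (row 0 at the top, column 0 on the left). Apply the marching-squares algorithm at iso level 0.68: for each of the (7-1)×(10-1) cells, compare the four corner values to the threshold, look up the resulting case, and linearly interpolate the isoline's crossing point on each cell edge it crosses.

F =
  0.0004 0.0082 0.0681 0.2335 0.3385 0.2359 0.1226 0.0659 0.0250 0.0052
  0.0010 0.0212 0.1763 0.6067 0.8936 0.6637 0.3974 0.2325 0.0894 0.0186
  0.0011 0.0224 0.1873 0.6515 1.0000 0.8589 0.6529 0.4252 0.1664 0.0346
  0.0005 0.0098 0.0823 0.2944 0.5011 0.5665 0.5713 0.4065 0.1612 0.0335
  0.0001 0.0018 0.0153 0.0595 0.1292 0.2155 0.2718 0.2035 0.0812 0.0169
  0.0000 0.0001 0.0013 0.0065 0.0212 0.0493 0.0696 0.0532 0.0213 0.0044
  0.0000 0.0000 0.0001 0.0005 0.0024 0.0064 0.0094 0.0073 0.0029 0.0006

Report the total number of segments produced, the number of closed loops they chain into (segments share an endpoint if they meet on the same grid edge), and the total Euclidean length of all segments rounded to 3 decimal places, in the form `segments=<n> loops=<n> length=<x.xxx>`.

cell (0,3): code 0100 → (0.615,4.000)–(1.000,3.255)
cell (0,4): code 1000 → (1.000,4.929)–(0.615,4.000)
cell (1,3): code 0110 → (1.000,3.255)–(2.000,3.082)
cell (1,4): code 1101 → (1.084,5.000)–(1.000,4.929)
cell (1,5): code 1000 → (2.000,5.868)–(1.084,5.000)
cell (2,3): code 0010 → (2.000,3.082)–(2.641,4.000)
cell (2,4): code 0011 → (2.641,4.000)–(2.612,5.000)
cell (2,5): code 0001 → (2.612,5.000)–(2.000,5.868)
total: 8 segments, chained into 1 closed loop(s), length Σ = 7.413650

segments=8 loops=1 length=7.414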